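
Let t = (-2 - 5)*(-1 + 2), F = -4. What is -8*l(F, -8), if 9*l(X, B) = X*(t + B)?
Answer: -160/3 ≈ -53.333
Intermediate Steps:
t = -7 (t = -7*1 = -7)
l(X, B) = X*(-7 + B)/9 (l(X, B) = (X*(-7 + B))/9 = X*(-7 + B)/9)
-8*l(F, -8) = -8*(-4)*(-7 - 8)/9 = -8*(-4)*(-15)/9 = -8*20/3 = -160/3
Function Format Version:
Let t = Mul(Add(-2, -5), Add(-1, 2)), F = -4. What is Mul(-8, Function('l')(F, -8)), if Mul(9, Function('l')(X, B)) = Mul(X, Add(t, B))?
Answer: Rational(-160, 3) ≈ -53.333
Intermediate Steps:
t = -7 (t = Mul(-7, 1) = -7)
Function('l')(X, B) = Mul(Rational(1, 9), X, Add(-7, B)) (Function('l')(X, B) = Mul(Rational(1, 9), Mul(X, Add(-7, B))) = Mul(Rational(1, 9), X, Add(-7, B)))
Mul(-8, Function('l')(F, -8)) = Mul(-8, Mul(Rational(1, 9), -4, Add(-7, -8))) = Mul(-8, Mul(Rational(1, 9), -4, -15)) = Mul(-8, Rational(20, 3)) = Rational(-160, 3)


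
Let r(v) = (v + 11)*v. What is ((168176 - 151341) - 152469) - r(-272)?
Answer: -206626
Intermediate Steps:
r(v) = v*(11 + v) (r(v) = (11 + v)*v = v*(11 + v))
((168176 - 151341) - 152469) - r(-272) = ((168176 - 151341) - 152469) - (-272)*(11 - 272) = (16835 - 152469) - (-272)*(-261) = -135634 - 1*70992 = -135634 - 70992 = -206626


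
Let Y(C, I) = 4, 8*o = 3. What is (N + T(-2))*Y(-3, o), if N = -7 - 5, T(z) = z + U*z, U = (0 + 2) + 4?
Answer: -104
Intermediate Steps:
o = 3/8 (o = (⅛)*3 = 3/8 ≈ 0.37500)
U = 6 (U = 2 + 4 = 6)
T(z) = 7*z (T(z) = z + 6*z = 7*z)
N = -12
(N + T(-2))*Y(-3, o) = (-12 + 7*(-2))*4 = (-12 - 14)*4 = -26*4 = -104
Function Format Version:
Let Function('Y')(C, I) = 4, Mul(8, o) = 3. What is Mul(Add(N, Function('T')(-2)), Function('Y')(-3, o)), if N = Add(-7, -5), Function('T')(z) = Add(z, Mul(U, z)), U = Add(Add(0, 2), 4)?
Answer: -104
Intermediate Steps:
o = Rational(3, 8) (o = Mul(Rational(1, 8), 3) = Rational(3, 8) ≈ 0.37500)
U = 6 (U = Add(2, 4) = 6)
Function('T')(z) = Mul(7, z) (Function('T')(z) = Add(z, Mul(6, z)) = Mul(7, z))
N = -12
Mul(Add(N, Function('T')(-2)), Function('Y')(-3, o)) = Mul(Add(-12, Mul(7, -2)), 4) = Mul(Add(-12, -14), 4) = Mul(-26, 4) = -104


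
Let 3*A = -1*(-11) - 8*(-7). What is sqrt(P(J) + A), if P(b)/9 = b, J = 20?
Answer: sqrt(1821)/3 ≈ 14.224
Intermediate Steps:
P(b) = 9*b
A = 67/3 (A = (-1*(-11) - 8*(-7))/3 = (11 + 56)/3 = (1/3)*67 = 67/3 ≈ 22.333)
sqrt(P(J) + A) = sqrt(9*20 + 67/3) = sqrt(180 + 67/3) = sqrt(607/3) = sqrt(1821)/3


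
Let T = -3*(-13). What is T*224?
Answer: 8736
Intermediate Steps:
T = 39
T*224 = 39*224 = 8736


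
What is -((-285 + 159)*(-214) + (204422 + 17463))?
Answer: -248849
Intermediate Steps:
-((-285 + 159)*(-214) + (204422 + 17463)) = -(-126*(-214) + 221885) = -(26964 + 221885) = -1*248849 = -248849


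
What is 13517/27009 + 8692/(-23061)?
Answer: 25651103/207618183 ≈ 0.12355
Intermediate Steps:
13517/27009 + 8692/(-23061) = 13517*(1/27009) + 8692*(-1/23061) = 13517/27009 - 8692/23061 = 25651103/207618183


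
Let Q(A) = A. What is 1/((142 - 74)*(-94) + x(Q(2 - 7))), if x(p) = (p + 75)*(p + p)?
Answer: -1/7092 ≈ -0.00014100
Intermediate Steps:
x(p) = 2*p*(75 + p) (x(p) = (75 + p)*(2*p) = 2*p*(75 + p))
1/((142 - 74)*(-94) + x(Q(2 - 7))) = 1/((142 - 74)*(-94) + 2*(2 - 7)*(75 + (2 - 7))) = 1/(68*(-94) + 2*(-5)*(75 - 5)) = 1/(-6392 + 2*(-5)*70) = 1/(-6392 - 700) = 1/(-7092) = -1/7092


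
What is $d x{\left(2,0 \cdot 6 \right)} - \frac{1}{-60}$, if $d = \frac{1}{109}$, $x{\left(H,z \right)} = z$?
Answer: $\frac{1}{60} \approx 0.016667$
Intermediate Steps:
$d = \frac{1}{109} \approx 0.0091743$
$d x{\left(2,0 \cdot 6 \right)} - \frac{1}{-60} = \frac{0 \cdot 6}{109} - \frac{1}{-60} = \frac{1}{109} \cdot 0 - - \frac{1}{60} = 0 + \frac{1}{60} = \frac{1}{60}$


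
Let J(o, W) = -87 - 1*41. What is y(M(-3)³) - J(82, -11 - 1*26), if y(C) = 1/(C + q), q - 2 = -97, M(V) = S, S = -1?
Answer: 12287/96 ≈ 127.99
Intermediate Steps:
M(V) = -1
q = -95 (q = 2 - 97 = -95)
J(o, W) = -128 (J(o, W) = -87 - 41 = -128)
y(C) = 1/(-95 + C) (y(C) = 1/(C - 95) = 1/(-95 + C))
y(M(-3)³) - J(82, -11 - 1*26) = 1/(-95 + (-1)³) - 1*(-128) = 1/(-95 - 1) + 128 = 1/(-96) + 128 = -1/96 + 128 = 12287/96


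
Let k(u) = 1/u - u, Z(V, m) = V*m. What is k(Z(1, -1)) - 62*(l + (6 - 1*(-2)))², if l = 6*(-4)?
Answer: -15872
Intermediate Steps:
k(u) = 1/u - u
l = -24
k(Z(1, -1)) - 62*(l + (6 - 1*(-2)))² = (1/(1*(-1)) - (-1)) - 62*(-24 + (6 - 1*(-2)))² = (1/(-1) - 1*(-1)) - 62*(-24 + (6 + 2))² = (-1 + 1) - 62*(-24 + 8)² = 0 - 62*(-16)² = 0 - 62*256 = 0 - 15872 = -15872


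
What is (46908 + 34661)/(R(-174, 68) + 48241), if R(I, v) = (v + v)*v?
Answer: 81569/57489 ≈ 1.4189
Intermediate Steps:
R(I, v) = 2*v² (R(I, v) = (2*v)*v = 2*v²)
(46908 + 34661)/(R(-174, 68) + 48241) = (46908 + 34661)/(2*68² + 48241) = 81569/(2*4624 + 48241) = 81569/(9248 + 48241) = 81569/57489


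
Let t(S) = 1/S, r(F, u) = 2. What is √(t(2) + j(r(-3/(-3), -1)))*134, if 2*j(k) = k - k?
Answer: 67*√2 ≈ 94.752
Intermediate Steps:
j(k) = 0 (j(k) = (k - k)/2 = (½)*0 = 0)
√(t(2) + j(r(-3/(-3), -1)))*134 = √(1/2 + 0)*134 = √(½ + 0)*134 = √(½)*134 = (√2/2)*134 = 67*√2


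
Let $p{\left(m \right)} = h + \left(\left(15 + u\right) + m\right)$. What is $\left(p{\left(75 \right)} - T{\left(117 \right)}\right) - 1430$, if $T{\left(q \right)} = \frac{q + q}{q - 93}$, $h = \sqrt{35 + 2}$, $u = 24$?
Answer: $- \frac{5303}{4} + \sqrt{37} \approx -1319.7$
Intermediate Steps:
$h = \sqrt{37} \approx 6.0828$
$T{\left(q \right)} = \frac{2 q}{-93 + q}$
$p{\left(m \right)} = 39 + m + \sqrt{37}$ ($p{\left(m \right)} = \sqrt{37} + \left(\left(15 + 24\right) + m\right) = \sqrt{37} + \left(39 + m\right) = 39 + m + \sqrt{37}$)
$\left(p{\left(75 \right)} - T{\left(117 \right)}\right) - 1430 = \left(\left(39 + 75 + \sqrt{37}\right) - 2 \cdot 117 \frac{1}{-93 + 117}\right) - 1430 = \left(\left(114 + \sqrt{37}\right) - 2 \cdot 117 \cdot \frac{1}{24}\right) - 1430 = \left(\left(114 + \sqrt{37}\right) - \frac{39}{4}\right) - 1430 = \left(\frac{417}{4} + \sqrt{37}\right) - 1430 = - \frac{5303}{4} + \sqrt{37}$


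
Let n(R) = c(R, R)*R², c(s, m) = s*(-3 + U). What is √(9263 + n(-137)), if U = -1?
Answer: 5*√411787 ≈ 3208.5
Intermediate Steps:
c(s, m) = -4*s (c(s, m) = s*(-3 - 1) = s*(-4) = -4*s)
n(R) = -4*R³ (n(R) = (-4*R)*R² = -4*R³)
√(9263 + n(-137)) = √(9263 - 4*(-137)³) = √(9263 - 4*(-2571353)) = √(9263 + 10285412) = √10294675 = 5*√411787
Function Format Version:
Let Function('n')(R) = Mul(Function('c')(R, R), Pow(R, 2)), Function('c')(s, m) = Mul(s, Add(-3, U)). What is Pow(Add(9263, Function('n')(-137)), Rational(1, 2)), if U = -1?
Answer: Mul(5, Pow(411787, Rational(1, 2))) ≈ 3208.5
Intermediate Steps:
Function('c')(s, m) = Mul(-4, s) (Function('c')(s, m) = Mul(s, Add(-3, -1)) = Mul(s, -4) = Mul(-4, s))
Function('n')(R) = Mul(-4, Pow(R, 3)) (Function('n')(R) = Mul(Mul(-4, R), Pow(R, 2)) = Mul(-4, Pow(R, 3)))
Pow(Add(9263, Function('n')(-137)), Rational(1, 2)) = Pow(Add(9263, Mul(-4, Pow(-137, 3))), Rational(1, 2)) = Pow(Add(9263, Mul(-4, -2571353)), Rational(1, 2)) = Pow(Add(9263, 10285412), Rational(1, 2)) = Pow(10294675, Rational(1, 2)) = Mul(5, Pow(411787, Rational(1, 2)))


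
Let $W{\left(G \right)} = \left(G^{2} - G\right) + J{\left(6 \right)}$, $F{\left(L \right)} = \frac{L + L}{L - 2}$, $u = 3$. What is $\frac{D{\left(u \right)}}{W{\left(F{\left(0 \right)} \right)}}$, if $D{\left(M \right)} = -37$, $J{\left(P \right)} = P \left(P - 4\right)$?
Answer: $- \frac{37}{12} \approx -3.0833$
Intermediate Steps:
$J{\left(P \right)} = P \left(-4 + P\right)$
$F{\left(L \right)} = \frac{2 L}{-2 + L}$
$W{\left(G \right)} = 12 + G^{2} - G$ ($W{\left(G \right)} = \left(G^{2} - G\right) + 6 \left(-4 + 6\right) = \left(G^{2} - G\right) + 6 \cdot 2 = \left(G^{2} - G\right) + 12 = 12 + G^{2} - G$)
$\frac{D{\left(u \right)}}{W{\left(F{\left(0 \right)} \right)}} = - \frac{37}{12 + \left(2 \cdot 0 \frac{1}{-2 + 0}\right)^{2} - 2 \cdot 0 \frac{1}{-2 + 0}} = - \frac{37}{12 + \left(2 \cdot 0 \frac{1}{-2}\right)^{2} - 2 \cdot 0 \frac{1}{-2}} = - \frac{37}{12 + \left(2 \cdot 0 \left(- \frac{1}{2}\right)\right)^{2} - 2 \cdot 0 \left(- \frac{1}{2}\right)} = - \frac{37}{12 + 0^{2} - 0} = - \frac{37}{12 + 0 + 0} = - \frac{37}{12}$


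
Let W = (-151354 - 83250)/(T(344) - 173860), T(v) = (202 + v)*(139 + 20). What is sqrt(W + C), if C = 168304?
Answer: sqrt(318815214671762)/43523 ≈ 410.25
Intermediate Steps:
T(v) = 32118 + 159*v (T(v) = (202 + v)*159 = 32118 + 159*v)
W = 117302/43523 (W = (-151354 - 83250)/((32118 + 159*344) - 173860) = -234604/((32118 + 54696) - 173860) = -234604/(86814 - 173860) = -234604/(-87046) = -234604*(-1/87046) = 117302/43523 ≈ 2.6952)
sqrt(W + C) = sqrt(117302/43523 + 168304) = sqrt(7325212294/43523) = sqrt(318815214671762)/43523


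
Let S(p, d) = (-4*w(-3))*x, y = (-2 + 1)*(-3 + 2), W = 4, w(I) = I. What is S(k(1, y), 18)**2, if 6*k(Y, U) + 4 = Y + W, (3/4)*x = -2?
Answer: 1024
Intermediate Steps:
x = -8/3 (x = (4/3)*(-2) = -8/3 ≈ -2.6667)
y = 1 (y = -1*(-1) = 1)
k(Y, U) = Y/6 (k(Y, U) = -2/3 + (Y + 4)/6 = -2/3 + (4 + Y)/6 = -2/3 + (2/3 + Y/6) = Y/6)
S(p, d) = -32 (S(p, d) = -4*(-3)*(-8/3) = 12*(-8/3) = -32)
S(k(1, y), 18)**2 = (-32)**2 = 1024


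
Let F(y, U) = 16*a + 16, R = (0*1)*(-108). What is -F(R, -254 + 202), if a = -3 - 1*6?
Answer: 128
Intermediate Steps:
a = -9 (a = -3 - 6 = -9)
R = 0 (R = 0*(-108) = 0)
F(y, U) = -128 (F(y, U) = 16*(-9) + 16 = -144 + 16 = -128)
-F(R, -254 + 202) = -1*(-128) = 128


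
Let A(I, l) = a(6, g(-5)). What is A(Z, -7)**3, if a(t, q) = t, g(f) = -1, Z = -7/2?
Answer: 216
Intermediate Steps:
Z = -7/2 (Z = -7*1/2 = -7/2 ≈ -3.5000)
A(I, l) = 6
A(Z, -7)**3 = 6**3 = 216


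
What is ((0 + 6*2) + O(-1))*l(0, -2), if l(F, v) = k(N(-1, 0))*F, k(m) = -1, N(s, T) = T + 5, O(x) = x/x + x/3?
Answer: 0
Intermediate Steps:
O(x) = 1 + x/3 (O(x) = 1 + x*(⅓) = 1 + x/3)
N(s, T) = 5 + T
l(F, v) = -F
((0 + 6*2) + O(-1))*l(0, -2) = ((0 + 6*2) + (1 + (⅓)*(-1)))*(-1*0) = ((0 + 12) + (1 - ⅓))*0 = (12 + ⅔)*0 = (38/3)*0 = 0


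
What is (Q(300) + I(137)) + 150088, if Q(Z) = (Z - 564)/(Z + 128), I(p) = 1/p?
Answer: 2200131057/14659 ≈ 1.5009e+5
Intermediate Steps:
Q(Z) = (-564 + Z)/(128 + Z)
(Q(300) + I(137)) + 150088 = ((-564 + 300)/(128 + 300) + 1/137) + 150088 = (-264/428 + 1/137) + 150088 = ((1/428)*(-264) + 1/137) + 150088 = (-66/107 + 1/137) + 150088 = -8935/14659 + 150088 = 2200131057/14659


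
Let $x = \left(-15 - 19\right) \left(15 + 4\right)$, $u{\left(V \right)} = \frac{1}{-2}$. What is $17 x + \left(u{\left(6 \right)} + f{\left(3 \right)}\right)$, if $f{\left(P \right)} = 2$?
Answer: $- \frac{21961}{2} \approx -10981.0$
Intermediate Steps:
$u{\left(V \right)} = - \frac{1}{2}$
$x = -646$ ($x = \left(-34\right) 19 = -646$)
$17 x + \left(u{\left(6 \right)} + f{\left(3 \right)}\right) = 17 \left(-646\right) + \left(- \frac{1}{2} + 2\right) = -10982 + \frac{3}{2} = - \frac{21961}{2}$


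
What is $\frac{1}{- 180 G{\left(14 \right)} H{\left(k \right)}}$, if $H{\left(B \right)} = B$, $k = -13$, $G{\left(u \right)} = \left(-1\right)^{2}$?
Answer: $\frac{1}{2340} \approx 0.00042735$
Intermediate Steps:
$G{\left(u \right)} = 1$
$\frac{1}{- 180 G{\left(14 \right)} H{\left(k \right)}} = \frac{1}{\left(-180\right) 1 \left(-13\right)} = \frac{1}{\left(-180\right) \left(-13\right)} = \frac{1}{2340}$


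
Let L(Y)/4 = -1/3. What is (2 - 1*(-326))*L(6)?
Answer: -1312/3 ≈ -437.33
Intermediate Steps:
L(Y) = -4/3 (L(Y) = 4*(-1/3) = -4/3)
(2 - 1*(-326))*L(6) = (2 - 1*(-326))*(-4/3) = (2 + 326)*(-4/3) = 328*(-4/3) = -1312/3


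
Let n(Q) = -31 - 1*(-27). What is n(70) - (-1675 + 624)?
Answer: 1047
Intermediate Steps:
n(Q) = -4 (n(Q) = -31 + 27 = -4)
n(70) - (-1675 + 624) = -4 - (-1675 + 624) = -4 - 1*(-1051) = -4 + 1051 = 1047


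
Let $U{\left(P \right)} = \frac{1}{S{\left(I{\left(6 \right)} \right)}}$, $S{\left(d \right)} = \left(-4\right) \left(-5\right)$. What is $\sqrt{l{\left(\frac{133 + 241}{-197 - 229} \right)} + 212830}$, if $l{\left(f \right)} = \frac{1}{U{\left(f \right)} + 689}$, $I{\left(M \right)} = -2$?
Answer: $\frac{5 \sqrt{1616792570210}}{13781} \approx 461.33$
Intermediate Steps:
$S{\left(d \right)} = 20$
$U{\left(P \right)} = \frac{1}{20}$
$l{\left(f \right)} = \frac{20}{13781}$ ($l{\left(f \right)} = \frac{1}{\frac{1}{20} + 689} = \frac{1}{\frac{13781}{20}} = \frac{20}{13781}$)
$\sqrt{l{\left(\frac{133 + 241}{-197 - 229} \right)} + 212830} = \sqrt{\frac{20}{13781} + 212830} = \sqrt{\frac{2933010250}{13781}} = \frac{5 \sqrt{1616792570210}}{13781}$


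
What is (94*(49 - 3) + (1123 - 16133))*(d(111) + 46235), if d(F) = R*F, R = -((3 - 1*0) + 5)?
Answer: -484578042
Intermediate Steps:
R = -8 (R = -((3 + 0) + 5) = -(3 + 5) = -1*8 = -8)
d(F) = -8*F
(94*(49 - 3) + (1123 - 16133))*(d(111) + 46235) = (94*(49 - 3) + (1123 - 16133))*(-8*111 + 46235) = (94*46 - 15010)*(-888 + 46235) = (4324 - 15010)*45347 = -10686*45347 = -484578042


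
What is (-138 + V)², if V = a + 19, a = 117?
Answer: 4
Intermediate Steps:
V = 136 (V = 117 + 19 = 136)
(-138 + V)² = (-138 + 136)² = (-2)² = 4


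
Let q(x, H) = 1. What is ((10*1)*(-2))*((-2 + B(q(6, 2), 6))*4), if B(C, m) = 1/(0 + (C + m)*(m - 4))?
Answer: 1080/7 ≈ 154.29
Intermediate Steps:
B(C, m) = 1/((-4 + m)*(C + m)) (B(C, m) = 1/(0 + (C + m)*(-4 + m)) = 1/(0 + (-4 + m)*(C + m)) = 1/((-4 + m)*(C + m)))
((10*1)*(-2))*((-2 + B(q(6, 2), 6))*4) = ((10*1)*(-2))*((-2 + 1/(6² - 4*1 - 4*6 + 1*6))*4) = (10*(-2))*((-2 + 1/(36 - 4 - 24 + 6))*4) = -20*(-2 + 1/14)*4 = -(-270)*4/7 = -20*(-54/7) = 1080/7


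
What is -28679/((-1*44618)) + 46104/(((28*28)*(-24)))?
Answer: -4516203/2498608 ≈ -1.8075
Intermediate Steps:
-28679/((-1*44618)) + 46104/(((28*28)*(-24))) = -28679/(-44618) + 46104/((784*(-24))) = -28679*(-1/44618) + 46104/(-18816) = 4097/6374 + 46104*(-1/18816) = 4097/6374 - 1921/784 = -4516203/2498608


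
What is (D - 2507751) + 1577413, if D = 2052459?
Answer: 1122121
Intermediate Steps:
(D - 2507751) + 1577413 = (2052459 - 2507751) + 1577413 = -455292 + 1577413 = 1122121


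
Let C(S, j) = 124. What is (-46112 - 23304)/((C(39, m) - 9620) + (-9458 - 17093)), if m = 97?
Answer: 69416/36047 ≈ 1.9257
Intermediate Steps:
(-46112 - 23304)/((C(39, m) - 9620) + (-9458 - 17093)) = (-46112 - 23304)/((124 - 9620) + (-9458 - 17093)) = -69416/(-9496 - 26551) = -69416/(-36047) = -69416*(-1/36047) = 69416/36047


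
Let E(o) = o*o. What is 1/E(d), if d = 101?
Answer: 1/10201 ≈ 9.8030e-5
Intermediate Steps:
E(o) = o**2
1/E(d) = 1/(101**2) = 1/10201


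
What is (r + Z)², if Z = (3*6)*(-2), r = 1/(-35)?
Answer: 1590121/1225 ≈ 1298.1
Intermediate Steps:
r = -1/35 ≈ -0.028571
Z = -36 (Z = 18*(-2) = -36)
(r + Z)² = (-1/35 - 36)² = (-1261/35)² = 1590121/1225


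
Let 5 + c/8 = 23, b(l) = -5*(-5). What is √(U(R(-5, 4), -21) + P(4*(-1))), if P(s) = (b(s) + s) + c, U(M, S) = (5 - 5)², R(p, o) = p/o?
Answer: √165 ≈ 12.845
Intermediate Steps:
b(l) = 25
c = 144 (c = -40 + 8*23 = -40 + 184 = 144)
U(M, S) = 0 (U(M, S) = 0² = 0)
P(s) = 169 + s (P(s) = (25 + s) + 144 = 169 + s)
√(U(R(-5, 4), -21) + P(4*(-1))) = √(0 + (169 + 4*(-1))) = √(0 + (169 - 4)) = √(0 + 165) = √165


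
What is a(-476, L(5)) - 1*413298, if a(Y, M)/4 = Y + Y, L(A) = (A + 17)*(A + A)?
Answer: -417106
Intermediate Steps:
L(A) = 2*A*(17 + A) (L(A) = (17 + A)*(2*A) = 2*A*(17 + A))
a(Y, M) = 8*Y (a(Y, M) = 4*(Y + Y) = 4*(2*Y) = 8*Y)
a(-476, L(5)) - 1*413298 = 8*(-476) - 1*413298 = -3808 - 413298 = -417106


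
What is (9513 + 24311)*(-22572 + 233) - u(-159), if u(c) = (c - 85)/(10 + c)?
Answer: -112583556308/149 ≈ -7.5559e+8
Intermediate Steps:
u(c) = (-85 + c)/(10 + c)
(9513 + 24311)*(-22572 + 233) - u(-159) = (9513 + 24311)*(-22572 + 233) - (-85 - 159)/(10 - 159) = 33824*(-22339) - (-244)/(-149) = -755594336 - (-1)*(-244)/149 = -755594336 - 1*244/149 = -755594336 - 244/149 = -112583556308/149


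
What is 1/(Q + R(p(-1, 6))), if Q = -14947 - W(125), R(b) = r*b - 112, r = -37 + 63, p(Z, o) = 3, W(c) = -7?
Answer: -1/14974 ≈ -6.6782e-5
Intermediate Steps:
r = 26
R(b) = -112 + 26*b (R(b) = 26*b - 112 = -112 + 26*b)
Q = -14940 (Q = -14947 - 1*(-7) = -14947 + 7 = -14940)
1/(Q + R(p(-1, 6))) = 1/(-14940 + (-112 + 26*3)) = 1/(-14940 + (-112 + 78)) = 1/(-14940 - 34) = 1/(-14974) = -1/14974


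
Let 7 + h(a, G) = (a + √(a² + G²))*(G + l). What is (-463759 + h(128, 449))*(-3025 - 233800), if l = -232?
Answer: 103253331750 - 51391025*√217985 ≈ 7.9260e+10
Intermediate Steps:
h(a, G) = -7 + (-232 + G)*(a + √(G² + a²)) (h(a, G) = -7 + (a + √(a² + G²))*(G - 232) = -7 + (a + √(G² + a²))*(-232 + G) = -7 + (-232 + G)*(a + √(G² + a²)))
(-463759 + h(128, 449))*(-3025 - 233800) = (-463759 + (-7 - 232*128 - 232*√(449² + 128²) + 449*128 + 449*√(449² + 128²)))*(-3025 - 233800) = (-463759 + (-7 - 29696 - 232*√(201601 + 16384) + 57472 + 449*√(201601 + 16384)))*(-236825) = (-463759 + (-7 - 29696 - 232*√217985 + 57472 + 449*√217985))*(-236825) = (-463759 + (27769 + 217*√217985))*(-236825) = (-435990 + 217*√217985)*(-236825) = 103253331750 - 51391025*√217985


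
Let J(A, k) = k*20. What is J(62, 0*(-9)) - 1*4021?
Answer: -4021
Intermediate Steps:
J(A, k) = 20*k
J(62, 0*(-9)) - 1*4021 = 20*(0*(-9)) - 1*4021 = 20*0 - 4021 = 0 - 4021 = -4021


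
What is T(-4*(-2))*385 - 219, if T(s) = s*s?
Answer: 24421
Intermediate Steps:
T(s) = s²
T(-4*(-2))*385 - 219 = (-4*(-2))²*385 - 219 = 8²*385 - 219 = 64*385 - 219 = 24640 - 219 = 24421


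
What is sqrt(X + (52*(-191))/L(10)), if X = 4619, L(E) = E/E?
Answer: I*sqrt(5313) ≈ 72.89*I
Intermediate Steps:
L(E) = 1
sqrt(X + (52*(-191))/L(10)) = sqrt(4619 + (52*(-191))/1) = sqrt(4619 - 9932*1) = sqrt(4619 - 9932) = sqrt(-5313) = I*sqrt(5313)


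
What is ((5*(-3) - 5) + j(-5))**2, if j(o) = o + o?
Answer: 900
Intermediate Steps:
j(o) = 2*o
((5*(-3) - 5) + j(-5))**2 = ((5*(-3) - 5) + 2*(-5))**2 = ((-15 - 5) - 10)**2 = (-20 - 10)**2 = (-30)**2 = 900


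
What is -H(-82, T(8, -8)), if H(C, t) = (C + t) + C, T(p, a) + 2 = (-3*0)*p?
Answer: 166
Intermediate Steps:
T(p, a) = -2 (T(p, a) = -2 + (-3*0)*p = -2 + 0*p = -2 + 0 = -2)
H(C, t) = t + 2*C
-H(-82, T(8, -8)) = -(-2 + 2*(-82)) = -(-2 - 164) = -1*(-166) = 166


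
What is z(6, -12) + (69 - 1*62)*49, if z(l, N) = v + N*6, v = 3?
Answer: 274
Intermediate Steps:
z(l, N) = 3 + 6*N (z(l, N) = 3 + N*6 = 3 + 6*N)
z(6, -12) + (69 - 1*62)*49 = (3 + 6*(-12)) + (69 - 1*62)*49 = (3 - 72) + (69 - 62)*49 = -69 + 7*49 = -69 + 343 = 274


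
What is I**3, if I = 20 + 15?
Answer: 42875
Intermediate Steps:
I = 35
I**3 = 35**3 = 42875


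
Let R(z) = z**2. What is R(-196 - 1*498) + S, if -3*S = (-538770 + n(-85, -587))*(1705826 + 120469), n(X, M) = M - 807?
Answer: 328833419096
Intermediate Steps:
n(X, M) = -807 + M
S = 328832937460 (S = -(-538770 + (-807 - 587))*(1705826 + 120469)/3 = -(-538770 - 1394)*1826295/3 = -(-540164)*1826295/3 = -1/3*(-986498812380) = 328832937460)
R(-196 - 1*498) + S = (-196 - 1*498)**2 + 328832937460 = (-196 - 498)**2 + 328832937460 = (-694)**2 + 328832937460 = 481636 + 328832937460 = 328833419096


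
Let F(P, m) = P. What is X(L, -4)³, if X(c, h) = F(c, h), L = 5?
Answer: 125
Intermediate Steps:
X(c, h) = c
X(L, -4)³ = 5³ = 125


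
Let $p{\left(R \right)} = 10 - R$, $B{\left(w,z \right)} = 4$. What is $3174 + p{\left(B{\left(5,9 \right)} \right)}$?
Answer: $3180$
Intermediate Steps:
$3174 + p{\left(B{\left(5,9 \right)} \right)} = 3174 + \left(10 - 4\right) = 3174 + 6 = 3180$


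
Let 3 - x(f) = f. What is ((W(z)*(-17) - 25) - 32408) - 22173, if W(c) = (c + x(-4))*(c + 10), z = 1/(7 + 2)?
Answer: -4522094/81 ≈ -55828.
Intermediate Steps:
x(f) = 3 - f
z = ⅑ (z = 1/9 = ⅑ ≈ 0.11111)
W(c) = (7 + c)*(10 + c) (W(c) = (c + (3 - 1*(-4)))*(c + 10) = (c + (3 + 4))*(10 + c) = (c + 7)*(10 + c) = (7 + c)*(10 + c))
((W(z)*(-17) - 25) - 32408) - 22173 = (((70 + (⅑)² + 17*(⅑))*(-17) - 25) - 32408) - 22173 = (((70 + 1/81 + 17/9)*(-17) - 25) - 32408) - 22173 = (((5824/81)*(-17) - 25) - 32408) - 22173 = ((-99008/81 - 25) - 32408) - 22173 = (-101033/81 - 32408) - 22173 = -2726081/81 - 22173 = -4522094/81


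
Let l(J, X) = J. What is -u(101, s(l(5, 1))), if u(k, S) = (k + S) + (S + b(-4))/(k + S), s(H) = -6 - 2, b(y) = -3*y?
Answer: -8653/93 ≈ -93.043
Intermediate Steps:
s(H) = -8
u(k, S) = S + k + (12 + S)/(S + k) (u(k, S) = (k + S) + (S - 3*(-4))/(k + S) = (S + k) + (S + 12)/(S + k) = (S + k) + (12 + S)/(S + k) = S + k + (12 + S)/(S + k))
-u(101, s(l(5, 1))) = -(12 - 8 + (-8)**2 + 101**2 + 2*(-8)*101)/(-8 + 101) = -(12 - 8 + 64 + 10201 - 1616)/93 = -8653/93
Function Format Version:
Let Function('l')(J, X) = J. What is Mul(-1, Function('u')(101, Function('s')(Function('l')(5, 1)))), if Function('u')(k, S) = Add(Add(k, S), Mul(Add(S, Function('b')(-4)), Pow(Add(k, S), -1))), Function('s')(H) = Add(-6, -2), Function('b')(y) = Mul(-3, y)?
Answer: Rational(-8653, 93) ≈ -93.043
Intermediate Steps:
Function('s')(H) = -8
Function('u')(k, S) = Add(S, k, Mul(Pow(Add(S, k), -1), Add(12, S))) (Function('u')(k, S) = Add(Add(k, S), Mul(Add(S, Mul(-3, -4)), Pow(Add(k, S), -1))) = Add(Add(S, k), Mul(Add(S, 12), Pow(Add(S, k), -1))) = Add(Add(S, k), Mul(Add(12, S), Pow(Add(S, k), -1))) = Add(Add(S, k), Mul(Pow(Add(S, k), -1), Add(12, S))) = Add(S, k, Mul(Pow(Add(S, k), -1), Add(12, S))))
Mul(-1, Function('u')(101, Function('s')(Function('l')(5, 1)))) = Mul(-1, Mul(Pow(Add(-8, 101), -1), Add(12, -8, Pow(-8, 2), Pow(101, 2), Mul(2, -8, 101)))) = Mul(-1, Mul(Pow(93, -1), Add(12, -8, 64, 10201, -1616))) = Mul(-1, Mul(Rational(1, 93), 8653)) = Mul(-1, Rational(8653, 93)) = Rational(-8653, 93)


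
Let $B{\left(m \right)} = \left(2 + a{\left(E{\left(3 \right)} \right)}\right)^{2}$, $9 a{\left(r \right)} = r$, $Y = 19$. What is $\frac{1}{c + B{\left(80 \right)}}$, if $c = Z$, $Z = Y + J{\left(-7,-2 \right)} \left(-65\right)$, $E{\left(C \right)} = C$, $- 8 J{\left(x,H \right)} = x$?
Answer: $- \frac{72}{2335} \approx -0.030835$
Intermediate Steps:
$J{\left(x,H \right)} = - \frac{x}{8}$
$a{\left(r \right)} = \frac{r}{9}$
$Z = - \frac{303}{8}$ ($Z = 19 + \left(- \frac{1}{8}\right) \left(-7\right) \left(-65\right) = 19 + \frac{7}{8} \left(-65\right) = 19 - \frac{455}{8} = - \frac{303}{8} \approx -37.875$)
$c = - \frac{303}{8} \approx -37.875$
$B{\left(m \right)} = \frac{49}{9}$ ($B{\left(m \right)} = \left(2 + \frac{1}{9} \cdot 3\right)^{2} = \left(2 + \frac{1}{3}\right)^{2} = \left(\frac{7}{3}\right)^{2} = \frac{49}{9}$)
$\frac{1}{c + B{\left(80 \right)}} = \frac{1}{- \frac{303}{8} + \frac{49}{9}} = \frac{1}{- \frac{2335}{72}} = - \frac{72}{2335}$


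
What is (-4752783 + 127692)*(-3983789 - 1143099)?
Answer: 23712323546808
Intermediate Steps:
(-4752783 + 127692)*(-3983789 - 1143099) = -4625091*(-5126888) = 23712323546808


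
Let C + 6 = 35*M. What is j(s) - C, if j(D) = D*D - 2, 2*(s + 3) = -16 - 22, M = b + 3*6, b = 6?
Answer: -352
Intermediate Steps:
M = 24 (M = 6 + 3*6 = 6 + 18 = 24)
s = -22 (s = -3 + (-16 - 22)/2 = -3 + (½)*(-38) = -3 - 19 = -22)
j(D) = -2 + D² (j(D) = D² - 2 = -2 + D²)
C = 834 (C = -6 + 35*24 = -6 + 840 = 834)
j(s) - C = (-2 + (-22)²) - 1*834 = (-2 + 484) - 834 = 482 - 834 = -352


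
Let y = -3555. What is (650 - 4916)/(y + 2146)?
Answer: 4266/1409 ≈ 3.0277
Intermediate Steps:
(650 - 4916)/(y + 2146) = (650 - 4916)/(-3555 + 2146) = -4266/(-1409) = -4266*(-1/1409) = 4266/1409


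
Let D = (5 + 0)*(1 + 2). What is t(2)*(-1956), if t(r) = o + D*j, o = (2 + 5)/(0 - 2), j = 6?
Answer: -169194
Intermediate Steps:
D = 15 (D = 5*3 = 15)
o = -7/2 (o = 7/(-2) = 7*(-½) = -7/2 ≈ -3.5000)
t(r) = 173/2 (t(r) = -7/2 + 15*6 = -7/2 + 90 = 173/2)
t(2)*(-1956) = (173/2)*(-1956) = -169194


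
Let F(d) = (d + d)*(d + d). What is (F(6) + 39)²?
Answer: 33489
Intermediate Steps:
F(d) = 4*d² (F(d) = (2*d)*(2*d) = 4*d²)
(F(6) + 39)² = (4*6² + 39)² = (4*36 + 39)² = (144 + 39)² = 183² = 33489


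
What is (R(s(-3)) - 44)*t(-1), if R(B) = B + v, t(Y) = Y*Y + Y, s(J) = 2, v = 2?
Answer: 0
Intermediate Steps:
t(Y) = Y + Y² (t(Y) = Y² + Y = Y + Y²)
R(B) = 2 + B (R(B) = B + 2 = 2 + B)
(R(s(-3)) - 44)*t(-1) = ((2 + 2) - 44)*(-(1 - 1)) = (4 - 44)*(-1*0) = -40*0 = 0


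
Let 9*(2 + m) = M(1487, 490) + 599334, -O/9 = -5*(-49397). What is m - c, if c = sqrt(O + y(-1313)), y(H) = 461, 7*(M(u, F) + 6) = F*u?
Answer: 703400/9 - 2*I*sqrt(555601) ≈ 78156.0 - 1490.8*I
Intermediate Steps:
M(u, F) = -6 + F*u/7 (M(u, F) = -6 + (F*u)/7 = -6 + F*u/7)
O = -2222865 (O = -(-45)*(-49397) = -9*246985 = -2222865)
m = 703400/9 (m = -2 + ((-6 + (1/7)*490*1487) + 599334)/9 = -2 + ((-6 + 104090) + 599334)/9 = -2 + (104084 + 599334)/9 = -2 + (1/9)*703418 = -2 + 703418/9 = 703400/9 ≈ 78156.)
c = 2*I*sqrt(555601) (c = sqrt(-2222865 + 461) = sqrt(-2222404) = 2*I*sqrt(555601) ≈ 1490.8*I)
m - c = 703400/9 - 2*I*sqrt(555601)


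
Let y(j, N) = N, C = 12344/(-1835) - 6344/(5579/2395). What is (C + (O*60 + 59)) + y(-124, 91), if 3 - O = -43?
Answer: 1841386174/10237465 ≈ 179.87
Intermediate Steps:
O = 46 (O = 3 - 1*(-43) = 3 + 43 = 46)
C = -27949636976/10237465 (C = 12344*(-1/1835) - 6344/(5579*(1/2395)) = -12344/1835 - 6344/5579/2395 = -12344/1835 - 6344*2395/5579 = -12344/1835 - 15193880/5579 = -27949636976/10237465 ≈ -2730.1)
(C + (O*60 + 59)) + y(-124, 91) = (-27949636976/10237465 + (46*60 + 59)) + 91 = (-27949636976/10237465 + (2760 + 59)) + 91 = (-27949636976/10237465 + 2819) + 91 = 909776859/10237465 + 91 = 1841386174/10237465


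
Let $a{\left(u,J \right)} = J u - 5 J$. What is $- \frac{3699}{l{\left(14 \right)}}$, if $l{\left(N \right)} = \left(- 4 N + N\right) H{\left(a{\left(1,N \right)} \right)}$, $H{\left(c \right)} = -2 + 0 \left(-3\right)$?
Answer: $- \frac{1233}{28} \approx -44.036$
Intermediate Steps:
$a{\left(u,J \right)} = - 5 J + J u$
$H{\left(c \right)} = -2$ ($H{\left(c \right)} = -2 + 0 = -2$)
$l{\left(N \right)} = 6 N$ ($l{\left(N \right)} = \left(- 4 N + N\right) \left(-2\right) = - 3 N \left(-2\right) = 6 N$)
$- \frac{3699}{l{\left(14 \right)}} = - \frac{3699}{6 \cdot 14} = - \frac{3699}{84} = \left(-3699\right) \frac{1}{84} = - \frac{1233}{28}$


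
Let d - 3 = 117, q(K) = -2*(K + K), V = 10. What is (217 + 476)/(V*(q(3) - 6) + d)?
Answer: -231/20 ≈ -11.550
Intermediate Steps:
q(K) = -4*K
d = 120 (d = 3 + 117 = 120)
(217 + 476)/(V*(q(3) - 6) + d) = (217 + 476)/(10*(-4*3 - 6) + 120) = 693/(10*(-12 - 6) + 120) = 693/(10*(-18) + 120) = 693/(-180 + 120) = 693/(-60) = 693*(-1/60) = -231/20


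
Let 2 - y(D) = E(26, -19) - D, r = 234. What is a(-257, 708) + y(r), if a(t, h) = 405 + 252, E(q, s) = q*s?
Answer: 1387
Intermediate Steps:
a(t, h) = 657
y(D) = 496 + D (y(D) = 2 - (26*(-19) - D) = 2 - (-494 - D) = 2 + (494 + D) = 496 + D)
a(-257, 708) + y(r) = 657 + (496 + 234) = 657 + 730 = 1387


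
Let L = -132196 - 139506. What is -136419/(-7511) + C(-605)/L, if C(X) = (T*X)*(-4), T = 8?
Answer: 498917597/27577753 ≈ 18.091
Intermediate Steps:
C(X) = -32*X (C(X) = (8*X)*(-4) = -32*X)
L = -271702
-136419/(-7511) + C(-605)/L = -136419/(-7511) - 32*(-605)/(-271702) = -136419*(-1/7511) + 19360*(-1/271702) = 3687/203 - 9680/135851 = 498917597/27577753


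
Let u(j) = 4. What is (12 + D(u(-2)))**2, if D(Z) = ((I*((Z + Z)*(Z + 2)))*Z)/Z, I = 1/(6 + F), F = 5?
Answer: 32400/121 ≈ 267.77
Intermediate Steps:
I = 1/11 (I = 1/(6 + 5) = 1/11 ≈ 0.090909)
D(Z) = 2*Z*(2 + Z)/11 (D(Z) = ((((Z + Z)*(Z + 2))/11)*Z)/Z = ((((2*Z)*(2 + Z))/11)*Z)/Z = (((2*Z*(2 + Z))/11)*Z)/Z = ((2*Z*(2 + Z)/11)*Z)/Z = (2*Z**2*(2 + Z)/11)/Z = 2*Z*(2 + Z)/11)
(12 + D(u(-2)))**2 = (12 + (2/11)*4*(2 + 4))**2 = (12 + (2/11)*4*6)**2 = (12 + 48/11)**2 = (180/11)**2 = 32400/121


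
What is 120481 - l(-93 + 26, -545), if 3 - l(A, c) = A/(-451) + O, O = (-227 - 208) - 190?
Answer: 54053770/451 ≈ 1.1985e+5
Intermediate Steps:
O = -625 (O = -435 - 190 = -625)
l(A, c) = 628 + A/451 (l(A, c) = 3 - (A/(-451) - 625) = 3 - (-A/451 - 625) = 3 - (-625 - A/451) = 3 + (625 + A/451) = 628 + A/451)
120481 - l(-93 + 26, -545) = 120481 - (628 + (-93 + 26)/451) = 120481 - (628 + (1/451)*(-67)) = 120481 - (628 - 67/451) = 120481 - 1*283161/451 = 120481 - 283161/451 = 54053770/451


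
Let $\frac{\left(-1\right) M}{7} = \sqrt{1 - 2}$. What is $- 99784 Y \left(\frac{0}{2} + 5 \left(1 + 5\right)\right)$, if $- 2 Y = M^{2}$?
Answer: $-73341240$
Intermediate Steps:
$M = - 7 i$ ($M = - 7 \sqrt{1 - 2} = - 7 \sqrt{-1} = - 7 i \approx - 7.0 i$)
$Y = \frac{49}{2}$ ($Y = - \frac{\left(- 7 i\right)^{2}}{2} = \left(- \frac{1}{2}\right) \left(-49\right) = \frac{49}{2} \approx 24.5$)
$- 99784 Y \left(\frac{0}{2} + 5 \left(1 + 5\right)\right) = - 99784 \frac{49 \left(\frac{0}{2} + 5 \left(1 + 5\right)\right)}{2} = - 99784 \frac{49 \left(0 \cdot \frac{1}{2} + 5 \cdot 6\right)}{2} = - 99784 \frac{49 \left(0 + 30\right)}{2} = - 99784 \cdot \frac{49}{2} \cdot 30 = \left(-99784\right) 735 = -73341240$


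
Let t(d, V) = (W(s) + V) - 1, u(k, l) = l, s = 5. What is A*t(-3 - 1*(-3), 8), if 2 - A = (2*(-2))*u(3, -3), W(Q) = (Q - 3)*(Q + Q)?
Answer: -270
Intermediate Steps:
W(Q) = 2*Q*(-3 + Q) (W(Q) = (-3 + Q)*(2*Q) = 2*Q*(-3 + Q))
t(d, V) = 19 + V (t(d, V) = (2*5*(-3 + 5) + V) - 1 = (2*5*2 + V) - 1 = (20 + V) - 1 = 19 + V)
A = -10 (A = 2 - 2*(-2)*(-3) = 2 - (-4)*(-3) = 2 - 1*12 = 2 - 12 = -10)
A*t(-3 - 1*(-3), 8) = -10*(19 + 8) = -10*27 = -270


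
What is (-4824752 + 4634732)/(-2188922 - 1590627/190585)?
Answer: 36214961700/417177289997 ≈ 0.086810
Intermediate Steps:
(-4824752 + 4634732)/(-2188922 - 1590627/190585) = -190020/(-2188922 - 1590627*1/190585) = -190020/(-2188922 - 1590627/190585) = -190020/(-417177289997/190585) = -190020*(-190585/417177289997) = 36214961700/417177289997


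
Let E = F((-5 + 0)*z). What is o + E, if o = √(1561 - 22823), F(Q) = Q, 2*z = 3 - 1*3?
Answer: I*√21262 ≈ 145.81*I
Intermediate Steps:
z = 0 (z = (3 - 1*3)/2 = (3 - 3)/2 = (½)*0 = 0)
E = 0 (E = (-5 + 0)*0 = -5*0 = 0)
o = I*√21262 (o = √(-21262) = I*√21262 ≈ 145.81*I)
o + E = I*√21262 + 0 = I*√21262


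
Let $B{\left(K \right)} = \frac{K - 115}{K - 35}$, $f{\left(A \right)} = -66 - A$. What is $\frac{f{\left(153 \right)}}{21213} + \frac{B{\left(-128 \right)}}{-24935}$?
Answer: $- \frac{298419818}{28739407755} \approx -0.010384$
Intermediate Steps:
$B{\left(K \right)} = \frac{-115 + K}{-35 + K}$
$\frac{f{\left(153 \right)}}{21213} + \frac{B{\left(-128 \right)}}{-24935} = \frac{-66 - 153}{21213} + \frac{\frac{1}{-35 - 128} \left(-115 - 128\right)}{-24935} = \left(-66 - 153\right) \frac{1}{21213} + \frac{1}{-163} \left(-243\right) \left(- \frac{1}{24935}\right) = \left(-219\right) \frac{1}{21213} + \left(- \frac{1}{163}\right) \left(-243\right) \left(- \frac{1}{24935}\right) = - \frac{73}{7071} + \frac{243}{163} \left(- \frac{1}{24935}\right) = - \frac{73}{7071} - \frac{243}{4064405} = - \frac{298419818}{28739407755}$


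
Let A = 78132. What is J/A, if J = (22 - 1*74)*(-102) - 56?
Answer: 1312/19533 ≈ 0.067168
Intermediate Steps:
J = 5248 (J = (22 - 74)*(-102) - 56 = -52*(-102) - 56 = 5304 - 56 = 5248)
J/A = 5248/78132 = 5248*(1/78132) = 1312/19533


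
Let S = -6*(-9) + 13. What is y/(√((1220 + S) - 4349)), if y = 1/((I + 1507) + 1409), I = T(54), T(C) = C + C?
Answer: -I*√3062/9259488 ≈ -5.9761e-6*I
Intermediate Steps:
T(C) = 2*C
I = 108 (I = 2*54 = 108)
S = 67 (S = 54 + 13 = 67)
y = 1/3024 (y = 1/((108 + 1507) + 1409) = 1/(1615 + 1409) = 1/3024 ≈ 0.00033069)
y/(√((1220 + S) - 4349)) = 1/(3024*(√((1220 + 67) - 4349))) = 1/(3024*(√(1287 - 4349))) = 1/(3024*(√(-3062))) = 1/(3024*((I*√3062))) = (-I*√3062/3062)/3024 = -I*√3062/9259488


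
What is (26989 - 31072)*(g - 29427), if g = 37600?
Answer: -33370359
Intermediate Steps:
(26989 - 31072)*(g - 29427) = (26989 - 31072)*(37600 - 29427) = -4083*8173 = -33370359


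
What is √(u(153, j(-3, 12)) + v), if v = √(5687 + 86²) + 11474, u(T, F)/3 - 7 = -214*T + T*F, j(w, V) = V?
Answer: √(-81223 + 7*√267) ≈ 284.8*I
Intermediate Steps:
u(T, F) = 21 - 642*T + 3*F*T (u(T, F) = 21 + 3*(-214*T + T*F) = 21 + 3*(-214*T + F*T) = 21 + (-642*T + 3*F*T) = 21 - 642*T + 3*F*T)
v = 11474 + 7*√267 (v = √(5687 + 7396) + 11474 = √13083 + 11474 = 7*√267 + 11474 = 11474 + 7*√267 ≈ 11588.)
√(u(153, j(-3, 12)) + v) = √((21 - 642*153 + 3*12*153) + (11474 + 7*√267)) = √((21 - 98226 + 5508) + (11474 + 7*√267)) = √(-92697 + (11474 + 7*√267)) = √(-81223 + 7*√267)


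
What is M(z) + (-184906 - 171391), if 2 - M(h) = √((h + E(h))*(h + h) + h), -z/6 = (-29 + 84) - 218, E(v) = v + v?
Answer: -356295 - √5739882 ≈ -3.5869e+5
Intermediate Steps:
E(v) = 2*v
z = 978 (z = -6*((-29 + 84) - 218) = -6*(55 - 218) = -6*(-163) = 978)
M(h) = 2 - √(h + 6*h²) (M(h) = 2 - √((h + 2*h)*(h + h) + h) = 2 - √((3*h)*(2*h) + h) = 2 - √(6*h² + h) = 2 - √(h + 6*h²))
M(z) + (-184906 - 171391) = (2 - √(978*(1 + 6*978))) + (-184906 - 171391) = (2 - √(978*(1 + 5868))) - 356297 = (2 - √(978*5869)) - 356297 = (2 - √5739882) - 356297 = -356295 - √5739882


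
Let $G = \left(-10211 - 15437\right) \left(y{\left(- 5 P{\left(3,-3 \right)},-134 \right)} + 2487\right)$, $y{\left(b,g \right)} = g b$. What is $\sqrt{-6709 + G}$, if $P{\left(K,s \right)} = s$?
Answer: $i \sqrt{12240805} \approx 3498.7 i$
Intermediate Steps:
$y{\left(b,g \right)} = b g$
$G = -12234096$ ($G = \left(-10211 - 15437\right) \left(\left(-5\right) \left(-3\right) \left(-134\right) + 2487\right) = - 25648 \left(15 \left(-134\right) + 2487\right) = - 25648 \left(-2010 + 2487\right) = \left(-25648\right) 477 = -12234096$)
$\sqrt{-6709 + G} = \sqrt{-6709 - 12234096} = \sqrt{-12240805} = i \sqrt{12240805}$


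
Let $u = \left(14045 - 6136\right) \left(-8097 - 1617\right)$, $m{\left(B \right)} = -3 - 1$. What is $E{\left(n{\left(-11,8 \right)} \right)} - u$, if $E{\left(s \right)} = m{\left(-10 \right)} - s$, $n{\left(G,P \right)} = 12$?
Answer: $76828010$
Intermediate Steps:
$m{\left(B \right)} = -4$
$E{\left(s \right)} = -4 - s$
$u = -76828026$ ($u = 7909 \left(-9714\right) = -76828026$)
$E{\left(n{\left(-11,8 \right)} \right)} - u = \left(-4 - 12\right) - -76828026 = \left(-4 - 12\right) + 76828026 = -16 + 76828026 = 76828010$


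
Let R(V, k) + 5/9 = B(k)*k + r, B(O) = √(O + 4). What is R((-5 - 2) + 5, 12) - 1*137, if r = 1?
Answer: -797/9 ≈ -88.556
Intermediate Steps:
B(O) = √(4 + O)
R(V, k) = 4/9 + k*√(4 + k) (R(V, k) = -5/9 + (√(4 + k)*k + 1) = -5/9 + (k*√(4 + k) + 1) = -5/9 + (1 + k*√(4 + k)) = 4/9 + k*√(4 + k))
R((-5 - 2) + 5, 12) - 1*137 = (4/9 + 12*√(4 + 12)) - 1*137 = (4/9 + 12*√16) - 137 = (4/9 + 12*4) - 137 = (4/9 + 48) - 137 = 436/9 - 137 = -797/9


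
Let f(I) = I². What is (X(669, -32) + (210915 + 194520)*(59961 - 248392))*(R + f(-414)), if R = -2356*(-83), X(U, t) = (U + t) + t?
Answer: -28033245324734720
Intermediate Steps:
X(U, t) = U + 2*t
R = 195548
(X(669, -32) + (210915 + 194520)*(59961 - 248392))*(R + f(-414)) = ((669 + 2*(-32)) + (210915 + 194520)*(59961 - 248392))*(195548 + (-414)²) = ((669 - 64) + 405435*(-188431))*(195548 + 171396) = (605 - 76396522485)*366944 = -76396521880*366944 = -28033245324734720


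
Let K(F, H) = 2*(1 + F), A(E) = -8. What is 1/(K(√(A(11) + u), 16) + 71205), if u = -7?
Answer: 71207/5070436909 - 2*I*√15/5070436909 ≈ 1.4044e-5 - 1.5277e-9*I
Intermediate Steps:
K(F, H) = 2 + 2*F
1/(K(√(A(11) + u), 16) + 71205) = 1/((2 + 2*√(-8 - 7)) + 71205) = 1/((2 + 2*√(-15)) + 71205) = 1/((2 + 2*(I*√15)) + 71205) = 1/((2 + 2*I*√15) + 71205) = 1/(71207 + 2*I*√15)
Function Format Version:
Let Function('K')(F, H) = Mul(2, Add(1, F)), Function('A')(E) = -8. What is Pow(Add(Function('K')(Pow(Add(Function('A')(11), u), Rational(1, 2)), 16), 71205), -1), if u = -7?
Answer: Add(Rational(71207, 5070436909), Mul(Rational(-2, 5070436909), I, Pow(15, Rational(1, 2)))) ≈ Add(1.4044e-5, Mul(-1.5277e-9, I))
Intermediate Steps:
Function('K')(F, H) = Add(2, Mul(2, F))
Pow(Add(Function('K')(Pow(Add(Function('A')(11), u), Rational(1, 2)), 16), 71205), -1) = Pow(Add(Add(2, Mul(2, Pow(Add(-8, -7), Rational(1, 2)))), 71205), -1) = Pow(Add(Add(2, Mul(2, Pow(-15, Rational(1, 2)))), 71205), -1) = Pow(Add(Add(2, Mul(2, Mul(I, Pow(15, Rational(1, 2))))), 71205), -1) = Pow(Add(Add(2, Mul(2, I, Pow(15, Rational(1, 2)))), 71205), -1) = Pow(Add(71207, Mul(2, I, Pow(15, Rational(1, 2)))), -1)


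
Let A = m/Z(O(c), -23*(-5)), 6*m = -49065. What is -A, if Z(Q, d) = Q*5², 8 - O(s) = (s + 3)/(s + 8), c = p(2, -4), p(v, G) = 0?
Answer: 13084/305 ≈ 42.898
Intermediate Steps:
m = -16355/2 (m = (⅙)*(-49065) = -16355/2 ≈ -8177.5)
c = 0
O(s) = 8 - (3 + s)/(8 + s) (O(s) = 8 - (s + 3)/(s + 8) = 8 - (3 + s)/(8 + s))
Z(Q, d) = 25*Q (Z(Q, d) = Q*25 = 25*Q)
A = -13084/305 (A = -16355*(8 + 0)/(25*(61 + 7*0))/2 = -16355*8/(25*(61 + 0))/2 = -16355/(2*(25*((⅛)*61))) = -16355/(2*(25*(61/8))) = -16355/(2*1525/8) = -16355/2*8/1525 = -13084/305 ≈ -42.898)
-A = -1*(-13084/305) = 13084/305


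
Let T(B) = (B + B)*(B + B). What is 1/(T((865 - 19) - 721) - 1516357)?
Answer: -1/1453857 ≈ -6.8783e-7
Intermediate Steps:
T(B) = 4*B² (T(B) = (2*B)*(2*B) = 4*B²)
1/(T((865 - 19) - 721) - 1516357) = 1/(4*((865 - 19) - 721)² - 1516357) = 1/(4*(846 - 721)² - 1516357) = 1/(4*125² - 1516357) = 1/(4*15625 - 1516357) = 1/(62500 - 1516357) = 1/(-1453857) = -1/1453857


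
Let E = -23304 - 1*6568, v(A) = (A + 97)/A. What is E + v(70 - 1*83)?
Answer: -388420/13 ≈ -29878.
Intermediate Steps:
v(A) = (97 + A)/A
E = -29872 (E = -23304 - 6568 = -29872)
E + v(70 - 1*83) = -29872 + (97 + (70 - 1*83))/(70 - 1*83) = -29872 + (97 + (70 - 83))/(70 - 83) = -29872 + (97 - 13)/(-13) = -29872 - 1/13*84 = -29872 - 84/13 = -388420/13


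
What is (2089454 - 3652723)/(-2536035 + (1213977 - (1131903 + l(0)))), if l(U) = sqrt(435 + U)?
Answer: 1278733719503/2007308196362 - 1563269*sqrt(435)/6021924589086 ≈ 0.63703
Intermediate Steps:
(2089454 - 3652723)/(-2536035 + (1213977 - (1131903 + l(0)))) = (2089454 - 3652723)/(-2536035 + (1213977 - (1131903 + sqrt(435 + 0)))) = -1563269/(-2536035 + (1213977 - (1131903 + sqrt(435)))) = -1563269/(-2536035 + (1213977 + (-1131903 - sqrt(435)))) = -1563269/(-2536035 + (82074 - sqrt(435))) = -1563269/(-2453961 - sqrt(435))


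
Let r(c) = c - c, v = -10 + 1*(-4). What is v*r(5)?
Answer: 0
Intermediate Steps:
v = -14 (v = -10 - 4 = -14)
r(c) = 0
v*r(5) = -14*0 = 0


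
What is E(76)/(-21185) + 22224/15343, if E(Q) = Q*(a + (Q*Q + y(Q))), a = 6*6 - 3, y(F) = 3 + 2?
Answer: -332037048/17107445 ≈ -19.409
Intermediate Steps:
y(F) = 5
a = 33 (a = 36 - 3 = 33)
E(Q) = Q*(38 + Q²) (E(Q) = Q*(33 + (Q*Q + 5)) = Q*(33 + (Q² + 5)) = Q*(33 + (5 + Q²)) = Q*(38 + Q²))
E(76)/(-21185) + 22224/15343 = (76*(38 + 76²))/(-21185) + 22224/15343 = (76*(38 + 5776))*(-1/21185) + 22224*(1/15343) = (76*5814)*(-1/21185) + 22224/15343 = 441864*(-1/21185) + 22224/15343 = -23256/1115 + 22224/15343 = -332037048/17107445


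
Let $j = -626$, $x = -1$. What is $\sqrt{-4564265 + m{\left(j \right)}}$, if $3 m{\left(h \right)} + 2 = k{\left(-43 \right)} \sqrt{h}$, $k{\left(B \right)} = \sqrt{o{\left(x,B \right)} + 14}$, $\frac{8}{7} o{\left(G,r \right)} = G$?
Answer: $\frac{\sqrt{-164313564 + 6 i \sqrt{32865}}}{6} \approx 0.0070713 + 2136.4 i$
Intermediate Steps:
$o{\left(G,r \right)} = \frac{7 G}{8}$
$k{\left(B \right)} = \frac{\sqrt{210}}{4}$ ($k{\left(B \right)} = \sqrt{\frac{7}{8} \left(-1\right) + 14} = \sqrt{- \frac{7}{8} + 14} = \sqrt{\frac{105}{8}} = \frac{\sqrt{210}}{4}$)
$m{\left(h \right)} = - \frac{2}{3} + \frac{\sqrt{210} \sqrt{h}}{12}$ ($m{\left(h \right)} = - \frac{2}{3} + \frac{\frac{\sqrt{210}}{4} \sqrt{h}}{3} = - \frac{2}{3} + \frac{\frac{1}{4} \sqrt{210} \sqrt{h}}{3} = - \frac{2}{3} + \frac{\sqrt{210} \sqrt{h}}{12}$)
$\sqrt{-4564265 + m{\left(j \right)}} = \sqrt{-4564265 - \left(\frac{2}{3} - \frac{\sqrt{210} \sqrt{-626}}{12}\right)} = \sqrt{-4564265 - \left(\frac{2}{3} - \frac{\sqrt{210} i \sqrt{626}}{12}\right)} = \sqrt{-4564265 - \left(\frac{2}{3} - \frac{i \sqrt{32865}}{6}\right)} = \sqrt{- \frac{13692797}{3} + \frac{i \sqrt{32865}}{6}}$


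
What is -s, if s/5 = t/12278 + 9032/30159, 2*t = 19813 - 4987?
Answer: -238902545/52898886 ≈ -4.5162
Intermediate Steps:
t = 7413 (t = (19813 - 4987)/2 = (1/2)*14826 = 7413)
s = 238902545/52898886 (s = 5*(7413/12278 + 9032/30159) = 5*(7413*(1/12278) + 9032*(1/30159)) = 5*(1059/1754 + 9032/30159) = 5*(47780509/52898886) = 238902545/52898886 ≈ 4.5162)
-s = -1*238902545/52898886 = -238902545/52898886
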